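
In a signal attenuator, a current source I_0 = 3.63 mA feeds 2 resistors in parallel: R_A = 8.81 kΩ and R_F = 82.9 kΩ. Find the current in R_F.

I ≈ 0.349 mA

Two-branch current divider: I_k = I_0 · R_other/(R_1 + R_2).
I(R_F) = 3.63 × 8.81/(8.81 + 82.9) = 3.63 × 0.09606 = 0.3487 mA.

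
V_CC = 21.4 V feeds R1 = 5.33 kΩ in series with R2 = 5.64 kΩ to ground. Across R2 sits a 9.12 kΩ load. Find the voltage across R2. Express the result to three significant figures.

V_out ≈ 8.46 V

R2 ‖ R_L = (5.64 × 9.12)/(5.64 + 9.12) = 3.485 kΩ.
Then V_out = V_CC · R2'/(R1 + R2') = 21.4 × 3.485/8.815 = 8.460 V.
(Unloaded it would be 11.0 V; the load pulls it down.)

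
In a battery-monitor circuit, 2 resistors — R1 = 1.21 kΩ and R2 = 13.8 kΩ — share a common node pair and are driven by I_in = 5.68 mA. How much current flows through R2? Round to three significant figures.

With just two branches, the current splits inversely with resistance.
So I = 5.68 × 1.21/15.01 = 0.4579 mA.

I ≈ 0.458 mA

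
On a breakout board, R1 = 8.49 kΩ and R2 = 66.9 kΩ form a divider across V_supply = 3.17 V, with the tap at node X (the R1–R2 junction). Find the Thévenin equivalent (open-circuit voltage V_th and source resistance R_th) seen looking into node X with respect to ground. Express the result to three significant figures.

V_th ≈ 2.81 V, R_th ≈ 7.53 kΩ

Open-circuit (no load on X): V_th = V_supply · R2/(R1 + R2) = 3.17 × 66.9/(8.490 + 66.9) = 2.813 V.
With V_supply suppressed (replaced by a short), R_th = R1 ‖ R2 = (8.490 × 66.9)/(8.490 + 66.9) = 7.534 kΩ.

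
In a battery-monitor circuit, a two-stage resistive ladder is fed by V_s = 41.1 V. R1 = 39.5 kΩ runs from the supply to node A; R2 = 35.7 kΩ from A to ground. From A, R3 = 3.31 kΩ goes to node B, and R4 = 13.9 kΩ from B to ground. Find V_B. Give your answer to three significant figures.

The second stage (R3 + R4 = 17.21 kΩ) loads node A in parallel with R2.
Effective lower resistance at A: R2 ‖ 17.21 = 11.61 kΩ.
V_A = 41.1 × 11.61/(39.5 + 11.61) = 9.337 V.
Stage 2 is unloaded, so V_B = V_A · R4/(R3+R4) = 9.337 × 13.9/17.21 = 7.542 V.

V_B ≈ 7.54 V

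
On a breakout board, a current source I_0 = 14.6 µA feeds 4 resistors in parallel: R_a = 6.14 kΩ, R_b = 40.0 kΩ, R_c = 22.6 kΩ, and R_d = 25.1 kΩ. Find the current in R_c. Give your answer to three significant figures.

I ≈ 2.38 µA

Total conductance ΣG = 1/6.14 + 1/40.0 + 1/22.6 + 1/25.1 = 0.2720 (units of 1/kΩ).
Current divider: I(R_c) = I_0 · G_k/ΣG = 14.6 × (0.04425/0.2720) = 14.6 × 0.1627 = 2.375 µA.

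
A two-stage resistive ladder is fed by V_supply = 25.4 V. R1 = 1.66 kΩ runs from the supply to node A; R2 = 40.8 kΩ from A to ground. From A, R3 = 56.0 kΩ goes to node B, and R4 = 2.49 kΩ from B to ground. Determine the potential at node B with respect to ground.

Looking into the second stage from A: R3 + R4 = 58.49 kΩ appears in parallel with R2.
Effective lower resistance at A: R2 ‖ 58.49 = 24.03 kΩ.
So V_A = 25.4 × 0.9354 = 23.76 V.
Then the unloaded second divider: V_B = V_A × R4/(R3+R4) = 23.76 × 0.04257 = 1.011 V.

V_B ≈ 1.01 V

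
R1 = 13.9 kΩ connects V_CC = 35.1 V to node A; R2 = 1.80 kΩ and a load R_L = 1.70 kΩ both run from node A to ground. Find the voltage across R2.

First combine the lower leg with the load: R2 ‖ R_L = 0.8743 kΩ.
Now apply the divider: V_out = 35.1 × 0.05918 = 2.077 V.

V_out ≈ 2.08 V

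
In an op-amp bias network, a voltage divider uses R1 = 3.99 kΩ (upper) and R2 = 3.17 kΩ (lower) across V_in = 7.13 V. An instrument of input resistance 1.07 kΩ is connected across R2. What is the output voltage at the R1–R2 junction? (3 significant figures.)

V_out ≈ 1.19 V

R2 ‖ R_L = (3.17 × 1.07)/(3.17 + 1.07) = 0.8000 kΩ.
Then V_out = V_in · R2'/(R1 + R2') = 7.13 × 0.8000/4.790 = 1.191 V.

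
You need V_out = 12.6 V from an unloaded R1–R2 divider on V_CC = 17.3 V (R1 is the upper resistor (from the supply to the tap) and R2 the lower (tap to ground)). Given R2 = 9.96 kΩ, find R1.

The divider ratio is R2/(R1+R2) = 12.6/17.3 = 0.7283.
So R1 = R2 · (V_CC/V_out − 1) = 9.96 × (17.3/12.6 − 1) = 9.96 × 0.3730 = 3.715 kΩ.

R1 ≈ 3.72 kΩ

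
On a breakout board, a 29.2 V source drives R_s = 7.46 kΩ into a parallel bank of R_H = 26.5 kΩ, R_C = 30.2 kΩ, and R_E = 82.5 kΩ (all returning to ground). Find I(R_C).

Combine the parallel branches: R_p = (1/26.5 + 1/30.2 + 1/82.5)⁻¹ = 12.05 kΩ.
Node voltage V_A = V_s · R_p/(R_s + R_p) = 29.2 × 0.6177 = 18.04 V.
I(R_C) = V_A / R_C = 18.04/30.2 = 0.5972 mA.

I ≈ 0.597 mA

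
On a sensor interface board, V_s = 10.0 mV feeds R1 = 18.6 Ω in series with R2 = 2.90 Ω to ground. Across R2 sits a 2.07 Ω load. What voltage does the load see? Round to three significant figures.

The load sits in parallel with R2, giving an effective lower resistance R2' = R2·R_L/(R2+R_L) = 1.208 Ω.
Then V_out = V_s · R2'/(R1 + R2') = 10.0 × 1.208/19.81 = 0.6098 mV.

V_out ≈ 0.610 mV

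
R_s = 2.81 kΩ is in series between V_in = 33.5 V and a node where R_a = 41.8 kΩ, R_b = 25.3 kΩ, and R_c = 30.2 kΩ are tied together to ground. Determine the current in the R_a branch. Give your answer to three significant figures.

I ≈ 0.630 mA

Combine the parallel branches: R_p = (1/41.8 + 1/25.3 + 1/30.2)⁻¹ = 10.36 kΩ.
Node voltage V_A = V_in · R_p/(R_s + R_p) = 33.5 × 0.7866 = 26.35 V.
Branch current I = V_A/R_a = 26.35/41.8 = 0.6304 mA.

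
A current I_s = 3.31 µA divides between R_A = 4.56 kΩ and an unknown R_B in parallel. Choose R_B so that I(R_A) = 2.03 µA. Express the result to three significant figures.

The fraction through R_A equals R_B/(R_A+R_B).
2.03/3.31 = R_B/(R_A + R_B) → R_B = R_A · (0.6133)/(1 − 0.6133) = 4.56 × 1.586 = 7.232 kΩ.

R_B ≈ 7.23 kΩ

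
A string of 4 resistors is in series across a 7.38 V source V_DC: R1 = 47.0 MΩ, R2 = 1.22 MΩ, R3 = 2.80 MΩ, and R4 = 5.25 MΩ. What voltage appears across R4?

ΣR = 47.0 + 1.22 + 2.80 + 5.25 = 56.27 MΩ.
Voltage divider: V = V_DC · (5.250 / 56.27) = 7.38 × 0.09330 = 0.6886 V.

V ≈ 0.689 V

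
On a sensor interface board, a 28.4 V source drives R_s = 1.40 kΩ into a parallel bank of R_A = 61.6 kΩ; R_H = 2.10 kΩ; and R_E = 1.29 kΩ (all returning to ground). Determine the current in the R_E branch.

I ≈ 7.93 mA

Parallel bank: R_p = 1/(1/61.6 + 1/2.10 + 1/1.29) = 0.7889 kΩ.
V_A by voltage divider: V_A = 28.4 × 0.7889/(1.40 + 0.7889) = 10.24 V.
I(R_E) = V_A / R_E = 10.24/1.29 = 7.934 mA.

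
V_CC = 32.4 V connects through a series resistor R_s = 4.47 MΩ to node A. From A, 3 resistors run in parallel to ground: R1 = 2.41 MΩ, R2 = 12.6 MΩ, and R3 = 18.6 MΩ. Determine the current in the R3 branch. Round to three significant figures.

I ≈ 0.505 µA

Equivalent of the parallel group: R_p = 1.825 MΩ.
V_A by voltage divider: V_A = 32.4 × 1.825/(4.47 + 1.825) = 9.392 V.
I(R3) = V_A / R3 = 9.392/18.6 = 0.5049 µA.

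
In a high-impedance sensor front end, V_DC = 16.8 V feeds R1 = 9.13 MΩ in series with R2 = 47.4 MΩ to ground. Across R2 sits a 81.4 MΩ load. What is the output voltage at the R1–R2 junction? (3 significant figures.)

V_out ≈ 12.9 V

R2 ‖ R_L = (47.4 × 81.4)/(47.4 + 81.4) = 29.96 MΩ.
Now apply the divider: V_out = 16.8 × 0.7664 = 12.88 V.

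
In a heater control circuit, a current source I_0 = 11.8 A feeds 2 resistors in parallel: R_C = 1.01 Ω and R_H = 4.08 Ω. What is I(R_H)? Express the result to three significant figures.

For two parallel branches, I_k = I_0 · (other R)/(sum of R).
So I = 11.8 × 1.01/5.090 = 2.341 A.

I ≈ 2.34 A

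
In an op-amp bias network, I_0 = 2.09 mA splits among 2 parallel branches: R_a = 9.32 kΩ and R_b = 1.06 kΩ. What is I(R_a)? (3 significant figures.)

I ≈ 0.213 mA

With just two branches, the current splits inversely with resistance.
So I = 2.09 × 1.06/10.38 = 0.2134 mA.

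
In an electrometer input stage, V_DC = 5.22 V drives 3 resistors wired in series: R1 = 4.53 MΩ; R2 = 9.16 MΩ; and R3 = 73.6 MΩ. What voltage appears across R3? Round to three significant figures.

Series total: ΣR = 4.53 + 9.16 + 73.6 = 87.29 MΩ.
By the voltage-divider rule, V = 5.22 × 73.60/87.29 = 4.401 V.

V ≈ 4.40 V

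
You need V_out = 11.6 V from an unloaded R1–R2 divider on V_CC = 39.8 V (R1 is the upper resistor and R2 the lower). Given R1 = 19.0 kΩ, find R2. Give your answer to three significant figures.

The divider ratio is R2/(R1+R2) = 11.6/39.8 = 0.2915.
Rearranging, R2 = R1·k/(1−k) = 19.0 × 0.4113 = 7.816 kΩ.

R2 ≈ 7.82 kΩ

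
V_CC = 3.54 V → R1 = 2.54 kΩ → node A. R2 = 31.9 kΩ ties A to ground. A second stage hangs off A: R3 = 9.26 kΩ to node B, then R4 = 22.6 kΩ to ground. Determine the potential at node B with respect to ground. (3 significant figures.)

V_B ≈ 2.17 V

The second stage (R3 + R4 = 31.86 kΩ) loads node A in parallel with R2.
R2 ‖ (R3+R4) = 15.94 kΩ.
First divider: V_A = V_CC · 15.94/(2.54 + 15.94) = 3.053 V.
Then the unloaded second divider: V_B = V_A × R4/(R3+R4) = 3.053 × 0.7094 = 2.166 V.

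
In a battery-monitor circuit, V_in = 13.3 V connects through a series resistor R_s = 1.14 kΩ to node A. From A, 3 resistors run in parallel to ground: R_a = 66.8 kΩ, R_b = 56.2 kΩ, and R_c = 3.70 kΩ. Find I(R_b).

I ≈ 0.176 mA

Combine the parallel branches: R_p = (1/66.8 + 1/56.2 + 1/3.70)⁻¹ = 3.300 kΩ.
Node voltage V_A = V_in · R_p/(R_s + R_p) = 13.3 × 0.7432 = 9.885 V.
I(R_b) = V_A / R_b = 9.885/56.2 = 0.1759 mA.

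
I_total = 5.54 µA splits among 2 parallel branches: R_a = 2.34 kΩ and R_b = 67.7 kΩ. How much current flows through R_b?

I ≈ 0.185 µA

With just two branches, the current splits inversely with resistance.
So I = 5.54 × 2.34/70.04 = 0.1851 µA.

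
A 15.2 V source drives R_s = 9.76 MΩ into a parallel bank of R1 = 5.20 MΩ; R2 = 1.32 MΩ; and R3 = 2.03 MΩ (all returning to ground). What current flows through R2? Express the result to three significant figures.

I ≈ 0.764 µA

Parallel bank: R_p = 1/(1/5.20 + 1/1.32 + 1/2.03) = 0.6932 MΩ.
V_A = 15.2 × 0.6932/10.45 = 1.008 V.
Branch current I = V_A/R2 = 1.008/1.32 = 0.7637 µA.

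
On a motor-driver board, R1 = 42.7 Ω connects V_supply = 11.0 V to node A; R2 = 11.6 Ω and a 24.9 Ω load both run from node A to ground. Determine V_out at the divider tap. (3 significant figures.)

First combine the lower leg with the load: R2 ‖ R_L = 7.913 Ω.
Now apply the divider: V_out = 11.0 × 0.1564 = 1.720 V.
(Unloaded it would be 2.35 V; the load pulls it down.)

V_out ≈ 1.72 V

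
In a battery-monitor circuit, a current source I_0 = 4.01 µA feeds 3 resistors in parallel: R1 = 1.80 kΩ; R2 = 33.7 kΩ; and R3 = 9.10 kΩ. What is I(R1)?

I ≈ 3.20 µA

Conductances: ΣG = 1/1.80 + 1/33.7 + 1/9.10 = 0.6951 (1/kΩ).
R1 takes the fraction G_k/ΣG = 0.5556/0.6951 = 0.7992, so I = 4.01 × 0.7992 = 3.205 µA.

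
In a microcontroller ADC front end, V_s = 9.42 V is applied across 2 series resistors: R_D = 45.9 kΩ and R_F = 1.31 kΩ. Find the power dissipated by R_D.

ΣR = 47.21 kΩ → I = 9.42/47.21 = 0.1995 mA.
V(R_D) = I·R = 9.159 V; P = V·I = 9.159 × 0.1995 = 1.827 mW.

P ≈ 1.83 mW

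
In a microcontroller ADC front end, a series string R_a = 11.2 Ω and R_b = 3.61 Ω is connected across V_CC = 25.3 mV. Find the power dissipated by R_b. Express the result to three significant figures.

The common current is I = 25.3/14.81 = 1.708 mA.
P = I²R = 2.918 × 3.61 = 10.54 µW.

P ≈ 10.5 µW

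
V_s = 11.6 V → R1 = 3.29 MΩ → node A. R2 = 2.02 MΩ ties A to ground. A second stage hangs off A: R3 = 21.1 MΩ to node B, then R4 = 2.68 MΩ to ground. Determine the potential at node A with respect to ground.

The second stage (R3 + R4 = 23.78 MΩ) loads node A in parallel with R2.
Effective lower resistance at A: R2 ‖ 23.78 = 1.862 MΩ.
So V_A = 11.6 × 0.3614 = 4.192 V.

V_A ≈ 4.19 V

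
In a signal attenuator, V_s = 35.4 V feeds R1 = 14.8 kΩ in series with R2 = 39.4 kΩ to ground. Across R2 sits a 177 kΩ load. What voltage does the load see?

V_out ≈ 24.3 V

The load sits in parallel with R2, giving an effective lower resistance R2' = R2·R_L/(R2+R_L) = 32.23 kΩ.
Voltage divider with the loaded lower leg: V_out = 35.4 × 32.23/(14.8 + 32.23) = 35.4 × 0.6853 = 24.26 V.
(Unloaded it would be 25.7 V; the load pulls it down.)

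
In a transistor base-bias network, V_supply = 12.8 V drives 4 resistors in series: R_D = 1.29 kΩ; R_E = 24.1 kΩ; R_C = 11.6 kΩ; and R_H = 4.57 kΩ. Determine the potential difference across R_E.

ΣR = 1.29 + 24.1 + 11.6 + 4.57 = 41.56 kΩ.
By the voltage-divider rule, V = 12.8 × 24.10/41.56 = 7.423 V.

V ≈ 7.42 V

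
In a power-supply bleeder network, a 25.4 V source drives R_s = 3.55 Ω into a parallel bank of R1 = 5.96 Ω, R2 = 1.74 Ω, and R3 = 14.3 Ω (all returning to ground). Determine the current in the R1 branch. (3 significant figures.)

Equivalent of the parallel group: R_p = 1.231 Ω.
Node voltage V_A = V_supply · R_p/(R_s + R_p) = 25.4 × 0.2575 = 6.539 V.
I(R1) = V_A / R1 = 6.539/5.96 = 1.097 A.

I ≈ 1.10 A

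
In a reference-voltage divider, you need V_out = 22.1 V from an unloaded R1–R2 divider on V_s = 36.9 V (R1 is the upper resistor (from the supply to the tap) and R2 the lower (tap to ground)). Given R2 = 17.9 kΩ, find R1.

V_out/V_s = R2/(R1+R2) = 0.5989.
Rearranging, R1 = R2·(1−k)/k = 17.9 × 0.6697 = 11.99 kΩ.

R1 ≈ 12.0 kΩ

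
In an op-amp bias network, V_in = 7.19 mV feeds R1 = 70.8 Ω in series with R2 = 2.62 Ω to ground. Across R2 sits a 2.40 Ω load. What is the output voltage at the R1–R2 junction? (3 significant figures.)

The load sits in parallel with R2, giving an effective lower resistance R2' = R2·R_L/(R2+R_L) = 1.253 Ω.
Then V_out = V_in · R2'/(R1 + R2') = 7.19 × 1.253/72.05 = 0.1250 mV.

V_out ≈ 0.125 mV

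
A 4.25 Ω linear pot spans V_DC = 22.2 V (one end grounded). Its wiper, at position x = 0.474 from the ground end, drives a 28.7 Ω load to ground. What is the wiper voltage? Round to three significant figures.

V_out ≈ 10.1 V

The pot divides into 2.236 Ω above the wiper and 2.014 Ω below.
R_L loads the lower segment: effective lower R = 1.882 Ω.
Then V_out = V_DC · 1.882/(2.236 + 1.882) = 10.15 V.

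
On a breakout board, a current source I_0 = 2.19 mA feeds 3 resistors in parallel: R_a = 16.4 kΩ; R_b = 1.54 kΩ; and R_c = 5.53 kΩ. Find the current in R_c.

ΣG = 1/16.4 + 1/1.54 + 1/5.53 = 0.8912.
Current divider: I(R_c) = I_0 · G_k/ΣG = 2.19 × (0.1808/0.8912) = 2.19 × 0.2029 = 0.4444 mA.

I ≈ 0.444 mA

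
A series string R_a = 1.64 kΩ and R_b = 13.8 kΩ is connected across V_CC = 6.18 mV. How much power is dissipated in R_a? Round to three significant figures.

P ≈ 0.263 nW

ΣR = 15.44 kΩ → I = 6.18/15.44 = 0.4003 µA.
P = I²R = 0.1602 × 1.64 = 0.2627 nW.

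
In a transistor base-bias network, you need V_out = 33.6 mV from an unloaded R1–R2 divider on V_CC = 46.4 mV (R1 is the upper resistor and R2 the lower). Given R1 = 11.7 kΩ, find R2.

R2 ≈ 30.7 kΩ

Required fraction k = V_out/V_CC = 0.7241.
So R2 = R1 · V_out/(V_CC − V_out) = 11.7 × 33.6/(46.4 − 33.6) = 11.7 × 2.625 = 30.71 kΩ.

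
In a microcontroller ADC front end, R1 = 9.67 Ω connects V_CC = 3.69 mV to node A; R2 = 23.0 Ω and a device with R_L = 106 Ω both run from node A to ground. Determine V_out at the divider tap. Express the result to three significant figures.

R2 ‖ R_L = (23.0 × 106)/(23.0 + 106) = 18.90 Ω.
Voltage divider with the loaded lower leg: V_out = 3.69 × 18.90/(9.67 + 18.90) = 3.69 × 0.6615 = 2.441 mV.

V_out ≈ 2.44 mV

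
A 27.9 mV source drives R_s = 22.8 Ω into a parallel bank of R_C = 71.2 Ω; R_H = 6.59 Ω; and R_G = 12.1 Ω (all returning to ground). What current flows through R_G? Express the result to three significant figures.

I ≈ 0.346 mA

Parallel bank: R_p = 1/(1/71.2 + 1/6.59 + 1/12.1) = 4.025 Ω.
V_A = 27.9 × 4.025/26.83 = 4.186 mV.
Branch current I = V_A/R_G = 4.186/12.1 = 0.3460 mA.
(Equivalently: I_total = 1.040 mA, then current-divider fraction G_k/ΣG = 0.3327.)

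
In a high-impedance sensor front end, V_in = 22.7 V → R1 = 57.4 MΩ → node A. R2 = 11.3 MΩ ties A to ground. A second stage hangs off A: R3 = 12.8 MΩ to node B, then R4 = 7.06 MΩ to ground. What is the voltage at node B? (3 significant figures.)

Looking into the second stage from A: R3 + R4 = 19.86 MΩ appears in parallel with R2.
R2 ‖ (R3+R4) = 7.202 MΩ.
First divider: V_A = V_in · 7.202/(57.4 + 7.202) = 2.531 V.
Stage 2 is unloaded, so V_B = V_A · R4/(R3+R4) = 2.531 × 7.06/19.86 = 0.8996 V.

V_B ≈ 0.900 V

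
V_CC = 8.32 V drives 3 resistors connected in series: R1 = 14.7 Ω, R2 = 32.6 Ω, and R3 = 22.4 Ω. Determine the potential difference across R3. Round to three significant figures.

V ≈ 2.67 V

ΣR = 14.7 + 32.6 + 22.4 = 69.70 Ω.
Voltage divider: V = V_CC · (22.40 / 69.70) = 8.32 × 0.3214 = 2.674 V.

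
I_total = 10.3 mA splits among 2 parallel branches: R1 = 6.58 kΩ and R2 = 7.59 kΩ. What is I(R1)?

I ≈ 5.52 mA

For two parallel branches, I_k = I_total · (other R)/(sum of R).
I(R1) = 10.3 × 7.59/(6.58 + 7.59) = 10.3 × 0.5356 = 5.517 mA.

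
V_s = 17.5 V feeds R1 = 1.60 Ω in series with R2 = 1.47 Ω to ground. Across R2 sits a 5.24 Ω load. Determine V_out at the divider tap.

The load sits in parallel with R2, giving an effective lower resistance R2' = R2·R_L/(R2+R_L) = 1.148 Ω.
Then V_out = V_s · R2'/(R1 + R2') = 17.5 × 1.148/2.748 = 7.311 V.

V_out ≈ 7.31 V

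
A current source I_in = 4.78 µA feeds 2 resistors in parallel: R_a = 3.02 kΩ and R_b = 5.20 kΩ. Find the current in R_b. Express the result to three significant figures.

For two parallel branches, I_k = I_in · (other R)/(sum of R).
I(R_b) = 4.78 × 3.02/(3.02 + 5.20) = 4.78 × 0.3674 = 1.756 µA.

I ≈ 1.76 µA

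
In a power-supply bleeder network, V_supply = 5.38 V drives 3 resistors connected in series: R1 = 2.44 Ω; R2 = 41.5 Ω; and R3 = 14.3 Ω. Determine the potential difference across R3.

ΣR = 2.44 + 41.5 + 14.3 = 58.24 Ω.
V = V_supply · R/ΣR = 5.38 × 0.2455 = 1.321 V.

V ≈ 1.32 V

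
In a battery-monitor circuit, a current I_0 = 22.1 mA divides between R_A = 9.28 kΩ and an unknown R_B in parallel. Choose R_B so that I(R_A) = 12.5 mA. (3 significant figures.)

In a two-way split, I_A/I_0 = R_B/(R_A + R_B).
12.5/22.1 = R_B/(R_A + R_B) → R_B = R_A · (0.5656)/(1 − 0.5656) = 9.28 × 1.302 = 12.08 kΩ.

R_B ≈ 12.1 kΩ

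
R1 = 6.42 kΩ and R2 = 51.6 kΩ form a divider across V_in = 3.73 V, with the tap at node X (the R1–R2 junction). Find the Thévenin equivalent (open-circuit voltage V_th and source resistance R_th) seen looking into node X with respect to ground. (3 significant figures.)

Open-circuit (no load on X): V_th = V_in · R2/(R1 + R2) = 3.73 × 51.6/(6.420 + 51.6) = 3.317 V.
With V_in suppressed (replaced by a short), R_th = R1 ‖ R2 = (6.420 × 51.6)/(6.420 + 51.6) = 5.710 kΩ.

V_th ≈ 3.32 V, R_th ≈ 5.71 kΩ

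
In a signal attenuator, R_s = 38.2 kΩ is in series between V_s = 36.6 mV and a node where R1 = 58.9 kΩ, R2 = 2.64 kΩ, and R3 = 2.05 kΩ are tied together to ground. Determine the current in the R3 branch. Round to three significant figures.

Parallel bank: R_p = 1/(1/58.9 + 1/2.64 + 1/2.05) = 1.132 kΩ.
V_A = 36.6 × 1.132/39.33 = 1.053 mV.
Branch current I = V_A/R3 = 1.053/2.05 = 0.5137 µA.

I ≈ 0.514 µA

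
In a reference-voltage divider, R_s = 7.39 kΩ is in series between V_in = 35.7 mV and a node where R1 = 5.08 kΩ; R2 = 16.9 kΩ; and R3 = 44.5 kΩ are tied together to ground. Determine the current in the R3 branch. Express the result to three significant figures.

I ≈ 0.262 µA

Equivalent of the parallel group: R_p = 3.591 kΩ.
Node voltage V_A = V_in · R_p/(R_s + R_p) = 35.7 × 0.3270 = 11.67 mV.
I(R3) = V_A / R3 = 11.67/44.5 = 0.2623 µA.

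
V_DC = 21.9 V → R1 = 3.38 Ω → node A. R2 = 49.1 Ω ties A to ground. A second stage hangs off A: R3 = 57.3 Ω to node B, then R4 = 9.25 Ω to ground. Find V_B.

V_B ≈ 2.72 V

Node A sees R2 in parallel with the series input of stage 2, R3 + R4 = 66.55 Ω.
Effective lower resistance at A: R2 ‖ 66.55 = 28.25 Ω.
So V_A = 21.9 × 0.8932 = 19.56 V.
Stage 2 is unloaded, so V_B = V_A · R4/(R3+R4) = 19.56 × 9.25/66.55 = 2.719 V.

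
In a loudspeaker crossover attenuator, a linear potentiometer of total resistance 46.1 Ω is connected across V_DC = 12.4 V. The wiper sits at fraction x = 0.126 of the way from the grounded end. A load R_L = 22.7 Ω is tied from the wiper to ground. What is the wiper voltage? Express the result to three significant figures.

V_out ≈ 1.28 V

The pot divides into 40.29 Ω above the wiper and 5.809 Ω below.
R_L loads the lower segment: effective lower R = 4.625 Ω.
V_out = 12.4 × 4.625/(40.29 + 4.625) = 1.277 V.
(Unloaded: V_out = x·V_DC = 1.56 V.)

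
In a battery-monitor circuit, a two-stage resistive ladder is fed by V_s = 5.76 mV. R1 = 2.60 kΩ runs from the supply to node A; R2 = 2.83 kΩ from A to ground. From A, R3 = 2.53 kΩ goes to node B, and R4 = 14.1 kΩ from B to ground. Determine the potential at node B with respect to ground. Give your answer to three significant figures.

V_B ≈ 2.35 mV

Node A sees R2 in parallel with the series input of stage 2, R3 + R4 = 16.63 kΩ.
Effective lower resistance at A: R2 ‖ 16.63 = 2.418 kΩ.
V_A = 5.76 × 2.418/(2.60 + 2.418) = 2.776 mV.
V_B = V_A × 0.8479 = 2.354 mV.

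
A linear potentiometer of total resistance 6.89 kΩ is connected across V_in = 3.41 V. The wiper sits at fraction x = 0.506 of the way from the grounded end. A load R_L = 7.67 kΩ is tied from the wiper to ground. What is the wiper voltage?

Lower segment x·R_p = 3.486 kΩ; upper segment (1−x)·R_p = 3.404 kΩ.
(x·R_p) ‖ R_L = 2.397 kΩ.
V_out = 3.41 × 2.397/(3.404 + 2.397) = 1.409 V.
(Unloaded: V_out = x·V_in = 1.73 V.)

V_out ≈ 1.41 V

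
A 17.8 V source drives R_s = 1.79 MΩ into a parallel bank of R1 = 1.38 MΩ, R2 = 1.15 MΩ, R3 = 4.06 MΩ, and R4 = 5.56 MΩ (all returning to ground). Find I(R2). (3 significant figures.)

Equivalent of the parallel group: R_p = 0.4950 MΩ.
V_A = 17.8 × 0.4950/2.285 = 3.856 V.
I(R2) = V_A / R2 = 3.856/1.15 = 3.353 µA.

I ≈ 3.35 µA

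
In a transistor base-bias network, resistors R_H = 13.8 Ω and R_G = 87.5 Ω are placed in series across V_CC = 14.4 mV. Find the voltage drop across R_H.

ΣR = 13.8 + 87.5 = 101.3 Ω.
Voltage divider: V = V_CC · (13.80 / 101.3) = 14.4 × 0.1362 = 1.962 mV.

V ≈ 1.96 mV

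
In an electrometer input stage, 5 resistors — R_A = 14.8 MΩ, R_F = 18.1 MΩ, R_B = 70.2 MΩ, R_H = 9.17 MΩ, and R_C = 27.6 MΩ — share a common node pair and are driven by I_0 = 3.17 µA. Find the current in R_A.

I ≈ 0.759 µA

Conductances: ΣG = 1/14.8 + 1/18.1 + 1/70.2 + 1/9.17 + 1/27.6 = 0.2823 (1/MΩ).
R_A takes the fraction G_k/ΣG = 0.06757/0.2823 = 0.2393, so I = 3.17 × 0.2393 = 0.7586 µA.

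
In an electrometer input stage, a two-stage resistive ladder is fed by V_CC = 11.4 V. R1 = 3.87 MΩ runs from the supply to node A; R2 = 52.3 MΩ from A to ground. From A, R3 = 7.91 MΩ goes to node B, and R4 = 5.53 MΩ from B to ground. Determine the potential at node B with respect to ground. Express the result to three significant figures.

Node A sees R2 in parallel with the series input of stage 2, R3 + R4 = 13.44 MΩ.
R2 ‖ (R3+R4) = 10.69 MΩ.
First divider: V_A = V_CC · 10.69/(3.87 + 10.69) = 8.370 V.
Stage 2 is unloaded, so V_B = V_A · R4/(R3+R4) = 8.370 × 5.53/13.44 = 3.444 V.

V_B ≈ 3.44 V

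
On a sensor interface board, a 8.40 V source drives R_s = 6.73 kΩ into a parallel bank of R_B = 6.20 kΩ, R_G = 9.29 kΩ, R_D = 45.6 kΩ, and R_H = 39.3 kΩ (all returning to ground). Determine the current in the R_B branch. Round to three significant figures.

Combine the parallel branches: R_p = (1/6.20 + 1/9.29 + 1/45.6 + 1/39.3)⁻¹ = 3.161 kΩ.
Node voltage V_A = V_s · R_p/(R_s + R_p) = 8.40 × 0.3196 = 2.685 V.
Branch current I = V_A/R_B = 2.685/6.20 = 0.4330 mA.

I ≈ 0.433 mA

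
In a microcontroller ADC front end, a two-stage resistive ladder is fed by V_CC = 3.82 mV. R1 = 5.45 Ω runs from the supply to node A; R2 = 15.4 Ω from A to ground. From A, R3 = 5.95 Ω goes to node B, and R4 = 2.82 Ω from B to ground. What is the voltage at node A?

Node A sees R2 in parallel with the series input of stage 2, R3 + R4 = 8.770 Ω.
Effective lower resistance at A: R2 ‖ 8.770 = 5.588 Ω.
First divider: V_A = V_CC · 5.588/(5.45 + 5.588) = 1.934 mV.

V_A ≈ 1.93 mV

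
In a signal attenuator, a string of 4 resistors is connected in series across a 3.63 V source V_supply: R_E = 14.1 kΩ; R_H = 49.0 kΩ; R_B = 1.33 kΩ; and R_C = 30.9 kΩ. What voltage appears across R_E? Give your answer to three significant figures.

ΣR = 14.1 + 49.0 + 1.33 + 30.9 = 95.33 kΩ.
By the voltage-divider rule, V = 3.63 × 14.10/95.33 = 0.5369 V.

V ≈ 0.537 V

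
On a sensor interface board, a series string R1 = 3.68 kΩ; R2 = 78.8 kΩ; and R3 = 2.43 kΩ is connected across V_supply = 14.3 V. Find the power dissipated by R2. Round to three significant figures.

ΣR = 84.91 kΩ → I = 14.3/84.91 = 0.1684 mA.
V(R2) = I·R = 13.27 V; P = V·I = 13.27 × 0.1684 = 2.235 mW.

P ≈ 2.24 mW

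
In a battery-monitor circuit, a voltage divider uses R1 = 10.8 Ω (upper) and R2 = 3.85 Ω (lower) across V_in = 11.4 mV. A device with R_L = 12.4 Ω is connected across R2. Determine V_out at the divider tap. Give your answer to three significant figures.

V_out ≈ 2.44 mV

The load sits in parallel with R2, giving an effective lower resistance R2' = R2·R_L/(R2+R_L) = 2.938 Ω.
Voltage divider with the loaded lower leg: V_out = 11.4 × 2.938/(10.8 + 2.938) = 11.4 × 0.2139 = 2.438 mV.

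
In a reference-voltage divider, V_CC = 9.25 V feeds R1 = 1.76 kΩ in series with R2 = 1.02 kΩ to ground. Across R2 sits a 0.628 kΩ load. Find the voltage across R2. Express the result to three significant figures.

V_out ≈ 1.67 V

The load sits in parallel with R2, giving an effective lower resistance R2' = R2·R_L/(R2+R_L) = 0.3887 kΩ.
Then V_out = V_CC · R2'/(R1 + R2') = 9.25 × 0.3887/2.149 = 1.673 V.
(Unloaded it would be 3.39 V; the load pulls it down.)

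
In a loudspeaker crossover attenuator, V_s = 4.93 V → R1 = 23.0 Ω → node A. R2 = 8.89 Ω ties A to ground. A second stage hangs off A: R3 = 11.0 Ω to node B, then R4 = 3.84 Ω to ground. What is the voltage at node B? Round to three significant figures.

V_B ≈ 0.248 V

The second stage (R3 + R4 = 14.84 Ω) loads node A in parallel with R2.
R2 ‖ (R3+R4) = 5.560 Ω.
So V_A = 4.93 × 0.1947 = 0.9597 V.
Then the unloaded second divider: V_B = V_A × R4/(R3+R4) = 0.9597 × 0.2588 = 0.2483 V.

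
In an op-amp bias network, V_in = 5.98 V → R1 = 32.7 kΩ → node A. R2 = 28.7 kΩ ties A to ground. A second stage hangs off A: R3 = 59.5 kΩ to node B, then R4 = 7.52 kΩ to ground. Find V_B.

Looking into the second stage from A: R3 + R4 = 67.02 kΩ appears in parallel with R2.
Effective lower resistance at A: R2 ‖ 67.02 = 20.09 kΩ.
First divider: V_A = V_in · 20.09/(32.7 + 20.09) = 2.276 V.
Stage 2 is unloaded, so V_B = V_A · R4/(R3+R4) = 2.276 × 7.52/67.02 = 0.2554 V.

V_B ≈ 0.255 V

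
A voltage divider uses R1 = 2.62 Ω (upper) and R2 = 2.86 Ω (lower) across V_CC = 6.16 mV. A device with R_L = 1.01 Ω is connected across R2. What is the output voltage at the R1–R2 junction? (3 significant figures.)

R2 ‖ R_L = (2.86 × 1.01)/(2.86 + 1.01) = 0.7464 Ω.
Voltage divider with the loaded lower leg: V_out = 6.16 × 0.7464/(2.62 + 0.7464) = 6.16 × 0.2217 = 1.366 mV.

V_out ≈ 1.37 mV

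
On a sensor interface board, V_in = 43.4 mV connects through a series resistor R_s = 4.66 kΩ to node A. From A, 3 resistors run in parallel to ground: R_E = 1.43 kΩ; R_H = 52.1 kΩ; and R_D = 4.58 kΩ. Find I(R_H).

Parallel bank: R_p = 1/(1/1.43 + 1/52.1 + 1/4.58) = 1.067 kΩ.
V_A = 43.4 × 1.067/5.727 = 8.088 mV.
I(R_H) = V_A / R_H = 8.088/52.1 = 0.1552 µA.

I ≈ 0.155 µA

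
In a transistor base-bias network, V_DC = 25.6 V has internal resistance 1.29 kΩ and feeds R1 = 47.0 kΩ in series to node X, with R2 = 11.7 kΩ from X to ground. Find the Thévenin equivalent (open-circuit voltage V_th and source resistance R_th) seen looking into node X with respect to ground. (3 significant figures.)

V_th ≈ 4.99 V, R_th ≈ 9.42 kΩ

R1' = 1.29 + 47.0 = 48.29 kΩ (source resistance + R1).
V_th is the unloaded tap voltage: V_DC · R2/(R1'+R2) = 25.6 × 0.1950 = 4.993 V.
Looking into X with the source shorted: R_th = R1'·R2/(R1'+R2) = 48.29 × 11.7/59.99 = 9.418 kΩ.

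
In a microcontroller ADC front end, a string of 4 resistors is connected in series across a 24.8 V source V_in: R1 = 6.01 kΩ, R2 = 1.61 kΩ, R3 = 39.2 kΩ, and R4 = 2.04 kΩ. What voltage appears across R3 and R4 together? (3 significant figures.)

ΣR = 6.01 + 1.61 + 39.2 + 2.04 = 48.86 kΩ.
R_{R3..R4} = 39.2 + 2.04 = 41.24 kΩ.
Voltage divider: V = V_in · (41.24 / 48.86) = 24.8 × 0.8440 = 20.93 V.

V ≈ 20.9 V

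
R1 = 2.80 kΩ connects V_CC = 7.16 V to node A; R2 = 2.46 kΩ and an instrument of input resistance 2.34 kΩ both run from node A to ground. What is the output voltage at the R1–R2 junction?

The load sits in parallel with R2, giving an effective lower resistance R2' = R2·R_L/(R2+R_L) = 1.199 kΩ.
Now apply the divider: V_out = 7.16 × 0.2999 = 2.147 V.

V_out ≈ 2.15 V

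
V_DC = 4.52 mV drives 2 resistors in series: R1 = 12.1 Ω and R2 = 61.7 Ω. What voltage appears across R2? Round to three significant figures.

V ≈ 3.78 mV

Total series resistance ΣR = 12.1 + 61.7 = 73.80 Ω.
Voltage divider: V = V_DC · (61.70 / 73.80) = 4.52 × 0.8360 = 3.779 mV.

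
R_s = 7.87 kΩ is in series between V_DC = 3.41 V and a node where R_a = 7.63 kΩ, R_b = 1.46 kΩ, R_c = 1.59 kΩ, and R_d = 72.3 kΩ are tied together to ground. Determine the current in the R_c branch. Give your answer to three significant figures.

Combine the parallel branches: R_p = (1/7.63 + 1/1.46 + 1/1.59 + 1/72.3)⁻¹ = 0.6855 kΩ.
Node voltage V_A = V_DC · R_p/(R_s + R_p) = 3.41 × 0.08013 = 0.2732 V.
I(R_c) = V_A / R_c = 0.2732/1.59 = 0.1718 mA.

I ≈ 0.172 mA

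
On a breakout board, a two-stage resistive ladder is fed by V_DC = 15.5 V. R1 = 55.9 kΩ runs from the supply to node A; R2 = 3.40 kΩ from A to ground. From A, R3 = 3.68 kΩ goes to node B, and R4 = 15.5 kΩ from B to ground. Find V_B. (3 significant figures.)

V_B ≈ 0.615 V

The second stage (R3 + R4 = 19.18 kΩ) loads node A in parallel with R2.
R2 ‖ (R3+R4) = 2.888 kΩ.
V_A = 15.5 × 2.888/(55.9 + 2.888) = 0.7615 V.
V_B = V_A × 0.8081 = 0.6154 V.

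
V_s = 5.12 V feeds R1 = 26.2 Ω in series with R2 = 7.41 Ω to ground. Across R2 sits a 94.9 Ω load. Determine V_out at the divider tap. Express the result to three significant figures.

V_out ≈ 1.06 V

The load sits in parallel with R2, giving an effective lower resistance R2' = R2·R_L/(R2+R_L) = 6.873 Ω.
Now apply the divider: V_out = 5.12 × 0.2078 = 1.064 V.
(Unloaded it would be 1.13 V; the load pulls it down.)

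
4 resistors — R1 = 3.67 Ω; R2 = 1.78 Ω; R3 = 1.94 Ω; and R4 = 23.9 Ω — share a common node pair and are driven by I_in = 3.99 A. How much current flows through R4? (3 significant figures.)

I ≈ 0.120 A

Conductances: ΣG = 1/3.67 + 1/1.78 + 1/1.94 + 1/23.9 = 1.392 (1/Ω).
R4 takes the fraction G_k/ΣG = 0.04184/1.392 = 0.03007, so I = 3.99 × 0.03007 = 0.1200 A.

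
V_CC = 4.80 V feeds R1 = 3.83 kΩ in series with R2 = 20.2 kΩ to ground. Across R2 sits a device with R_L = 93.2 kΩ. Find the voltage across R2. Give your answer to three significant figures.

R2 ‖ R_L = (20.2 × 93.2)/(20.2 + 93.2) = 16.60 kΩ.
Now apply the divider: V_out = 4.80 × 0.8125 = 3.900 V.
(Unloaded it would be 4.03 V; the load pulls it down.)

V_out ≈ 3.90 V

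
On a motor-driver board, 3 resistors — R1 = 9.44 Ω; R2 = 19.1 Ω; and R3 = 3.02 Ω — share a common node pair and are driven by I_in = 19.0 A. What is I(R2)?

Conductances: ΣG = 1/9.44 + 1/19.1 + 1/3.02 = 0.4894 (1/Ω).
Current divider: I(R2) = I_in · G_k/ΣG = 19.0 × (0.05236/0.4894) = 19.0 × 0.1070 = 2.033 A.

I ≈ 2.03 A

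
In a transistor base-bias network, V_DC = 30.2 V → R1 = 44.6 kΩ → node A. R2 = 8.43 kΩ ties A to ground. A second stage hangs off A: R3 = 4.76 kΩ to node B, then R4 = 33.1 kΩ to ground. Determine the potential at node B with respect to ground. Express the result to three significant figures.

V_B ≈ 3.54 V

Looking into the second stage from A: R3 + R4 = 37.86 kΩ appears in parallel with R2.
Effective lower resistance at A: R2 ‖ 37.86 = 6.895 kΩ.
First divider: V_A = V_DC · 6.895/(44.6 + 6.895) = 4.044 V.
Stage 2 is unloaded, so V_B = V_A · R4/(R3+R4) = 4.044 × 33.1/37.86 = 3.535 V.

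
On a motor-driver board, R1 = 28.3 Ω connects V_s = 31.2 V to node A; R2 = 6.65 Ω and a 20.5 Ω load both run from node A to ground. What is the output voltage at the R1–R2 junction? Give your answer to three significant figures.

The load sits in parallel with R2, giving an effective lower resistance R2' = R2·R_L/(R2+R_L) = 5.021 Ω.
Now apply the divider: V_out = 31.2 × 0.1507 = 4.702 V.
(Unloaded it would be 5.94 V; the load pulls it down.)

V_out ≈ 4.70 V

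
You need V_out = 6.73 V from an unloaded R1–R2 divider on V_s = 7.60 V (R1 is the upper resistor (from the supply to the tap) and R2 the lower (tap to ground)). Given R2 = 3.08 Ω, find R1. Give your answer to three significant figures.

The divider ratio is R2/(R1+R2) = 6.73/7.60 = 0.8855.
Rearranging, R1 = R2·(1−k)/k = 3.08 × 0.1293 = 0.3982 Ω.

R1 ≈ 0.398 Ω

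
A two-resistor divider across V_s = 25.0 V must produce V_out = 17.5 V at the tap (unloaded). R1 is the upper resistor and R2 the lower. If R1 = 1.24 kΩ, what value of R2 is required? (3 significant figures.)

Required fraction k = V_out/V_s = 0.7000.
So R2 = R1 · V_out/(V_s − V_out) = 1.24 × 17.5/(25.0 − 17.5) = 1.24 × 2.333 = 2.893 kΩ.

R2 ≈ 2.89 kΩ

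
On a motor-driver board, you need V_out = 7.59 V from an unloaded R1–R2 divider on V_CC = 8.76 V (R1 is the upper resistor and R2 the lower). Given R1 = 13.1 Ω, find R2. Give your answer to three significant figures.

R2 ≈ 85.0 Ω

V_out/V_CC = R2/(R1+R2) = 0.8664.
Rearranging, R2 = R1·k/(1−k) = 13.1 × 6.487 = 84.98 Ω.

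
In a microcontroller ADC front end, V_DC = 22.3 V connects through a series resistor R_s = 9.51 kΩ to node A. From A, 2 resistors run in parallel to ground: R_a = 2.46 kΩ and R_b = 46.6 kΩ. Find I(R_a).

Equivalent of the parallel group: R_p = 2.337 kΩ.
Node voltage V_A = V_DC · R_p/(R_s + R_p) = 22.3 × 0.1972 = 4.398 V.
I(R_a) = V_A / R_a = 4.398/2.46 = 1.788 mA.

I ≈ 1.79 mA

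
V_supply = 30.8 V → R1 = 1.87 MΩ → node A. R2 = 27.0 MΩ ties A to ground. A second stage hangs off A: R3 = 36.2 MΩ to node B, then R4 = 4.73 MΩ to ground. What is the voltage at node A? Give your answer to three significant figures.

V_A ≈ 27.6 V

The second stage (R3 + R4 = 40.93 MΩ) loads node A in parallel with R2.
Effective lower resistance at A: R2 ‖ 40.93 = 16.27 MΩ.
So V_A = 30.8 × 0.8969 = 27.62 V.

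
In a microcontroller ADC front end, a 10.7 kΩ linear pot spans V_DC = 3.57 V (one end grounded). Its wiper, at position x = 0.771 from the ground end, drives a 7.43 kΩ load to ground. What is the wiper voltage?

The pot divides into 2.450 kΩ above the wiper and 8.250 kΩ below.
R_L loads the lower segment: effective lower R = 3.909 kΩ.
Loaded-divider output: V_out = 3.57 × 0.6147 = 2.194 V.

V_out ≈ 2.19 V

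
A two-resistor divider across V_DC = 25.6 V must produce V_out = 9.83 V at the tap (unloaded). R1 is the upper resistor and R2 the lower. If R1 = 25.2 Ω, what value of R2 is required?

R2 ≈ 15.7 Ω

V_out/V_DC = R2/(R1+R2) = 0.3840.
So R2 = R1 · V_out/(V_DC − V_out) = 25.2 × 9.83/(25.6 − 9.83) = 25.2 × 0.6233 = 15.71 Ω.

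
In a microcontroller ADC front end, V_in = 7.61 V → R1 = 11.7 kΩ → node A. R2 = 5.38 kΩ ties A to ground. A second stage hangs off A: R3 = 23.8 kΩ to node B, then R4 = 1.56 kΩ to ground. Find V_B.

Node A sees R2 in parallel with the series input of stage 2, R3 + R4 = 25.36 kΩ.
Effective lower resistance at A: R2 ‖ 25.36 = 4.438 kΩ.
First divider: V_A = V_in · 4.438/(11.7 + 4.438) = 2.093 V.
Stage 2 is unloaded, so V_B = V_A · R4/(R3+R4) = 2.093 × 1.56/25.36 = 0.1287 V.

V_B ≈ 0.129 V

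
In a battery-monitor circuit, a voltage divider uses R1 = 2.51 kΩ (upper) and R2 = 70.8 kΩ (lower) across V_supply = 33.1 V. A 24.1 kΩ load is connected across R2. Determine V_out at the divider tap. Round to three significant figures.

V_out ≈ 29.0 V

First combine the lower leg with the load: R2 ‖ R_L = 17.98 kΩ.
Then V_out = V_supply · R2'/(R1 + R2') = 33.1 × 17.98/20.49 = 29.05 V.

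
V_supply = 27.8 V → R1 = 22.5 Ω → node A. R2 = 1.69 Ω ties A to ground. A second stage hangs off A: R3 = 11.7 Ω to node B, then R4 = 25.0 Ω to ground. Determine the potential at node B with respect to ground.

Node A sees R2 in parallel with the series input of stage 2, R3 + R4 = 36.70 Ω.
Effective lower resistance at A: R2 ‖ 36.70 = 1.616 Ω.
First divider: V_A = V_supply · 1.616/(22.5 + 1.616) = 1.862 V.
V_B = V_A × 0.6812 = 1.269 V.

V_B ≈ 1.27 V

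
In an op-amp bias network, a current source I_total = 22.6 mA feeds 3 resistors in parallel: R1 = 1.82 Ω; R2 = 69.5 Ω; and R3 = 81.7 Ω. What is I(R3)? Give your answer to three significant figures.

ΣG = 1/1.82 + 1/69.5 + 1/81.7 = 0.5761.
By the current-divider rule, I = I_total · G_k/ΣG = 22.6 × 0.02125 = 0.4802 mA.

I ≈ 0.480 mA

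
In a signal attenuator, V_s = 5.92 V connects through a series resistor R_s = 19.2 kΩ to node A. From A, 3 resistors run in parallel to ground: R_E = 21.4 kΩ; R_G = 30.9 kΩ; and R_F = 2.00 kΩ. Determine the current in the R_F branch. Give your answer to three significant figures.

Equivalent of the parallel group: R_p = 1.727 kΩ.
V_A = 5.92 × 1.727/20.93 = 0.4885 V.
I(R_F) = V_A / R_F = 0.4885/2.00 = 0.2443 mA.

I ≈ 0.244 mA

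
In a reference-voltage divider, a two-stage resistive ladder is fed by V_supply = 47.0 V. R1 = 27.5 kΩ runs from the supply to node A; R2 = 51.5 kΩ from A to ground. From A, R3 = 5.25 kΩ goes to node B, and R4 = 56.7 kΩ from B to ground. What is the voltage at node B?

V_B ≈ 21.7 V

Node A sees R2 in parallel with the series input of stage 2, R3 + R4 = 61.95 kΩ.
Effective lower resistance at A: R2 ‖ 61.95 = 28.12 kΩ.
First divider: V_A = V_supply · 28.12/(27.5 + 28.12) = 23.76 V.
Then the unloaded second divider: V_B = V_A × R4/(R3+R4) = 23.76 × 0.9153 = 21.75 V.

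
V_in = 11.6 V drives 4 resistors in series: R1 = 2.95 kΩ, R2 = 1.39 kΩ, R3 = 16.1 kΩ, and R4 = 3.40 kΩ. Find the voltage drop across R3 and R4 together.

ΣR = 2.95 + 1.39 + 16.1 + 3.40 = 23.84 kΩ.
R_{R3..R4} = 16.1 + 3.40 = 19.50 kΩ.
Voltage divider: V = V_in · (19.50 / 23.84) = 11.6 × 0.8180 = 9.488 V.

V ≈ 9.49 V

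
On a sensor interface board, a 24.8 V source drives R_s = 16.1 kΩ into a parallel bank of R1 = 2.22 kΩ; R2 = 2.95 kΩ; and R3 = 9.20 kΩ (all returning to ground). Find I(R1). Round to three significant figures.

Equivalent of the parallel group: R_p = 1.113 kΩ.
Node voltage V_A = V_s · R_p/(R_s + R_p) = 24.8 × 0.06468 = 1.604 V.
Branch current I = V_A/R1 = 1.604/2.22 = 0.7226 mA.

I ≈ 0.723 mA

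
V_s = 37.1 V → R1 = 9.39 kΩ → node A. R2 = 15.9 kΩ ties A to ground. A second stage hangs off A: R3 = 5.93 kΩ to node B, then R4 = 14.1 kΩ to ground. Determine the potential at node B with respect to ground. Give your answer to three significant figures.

V_B ≈ 12.7 V

The second stage (R3 + R4 = 20.03 kΩ) loads node A in parallel with R2.
Effective lower resistance at A: R2 ‖ 20.03 = 8.864 kΩ.
So V_A = 37.1 × 0.4856 = 18.02 V.
V_B = V_A × 0.7039 = 12.68 V.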